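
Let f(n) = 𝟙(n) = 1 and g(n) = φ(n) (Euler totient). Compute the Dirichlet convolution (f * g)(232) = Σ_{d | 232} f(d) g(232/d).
(𝟙 * φ)(232) = 232

Divisors of 232: [1, 2, 4, 8, 29, 58, 116, 232]. For each d | 232:
  d = 1: 𝟙(1) · φ(232/1) = 1 · 112 = 112
  d = 2: 𝟙(2) · φ(232/2) = 1 · 56 = 56
  d = 4: 𝟙(4) · φ(232/4) = 1 · 28 = 28
  d = 8: 𝟙(8) · φ(232/8) = 1 · 28 = 28
  d = 29: 𝟙(29) · φ(232/29) = 1 · 4 = 4
  d = 58: 𝟙(58) · φ(232/58) = 1 · 2 = 2
  d = 116: 𝟙(116) · φ(232/116) = 1 · 1 = 1
  d = 232: 𝟙(232) · φ(232/232) = 1 · 1 = 1
Summing: (𝟙 * φ)(232) = 112 + 56 + 28 + 28 + 4 + 2 + 1 + 1 = 232.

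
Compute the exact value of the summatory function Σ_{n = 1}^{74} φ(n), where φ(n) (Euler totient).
Σ_{n ≤ 74} φ(n) = 1696

Compute φ(n) for each 1 ≤ n ≤ 74: φ(1) = 1, φ(2) = 1, φ(3) = 2, φ(4) = 2, φ(5) = 4, φ(6) = 2, φ(7) = 6, φ(8) = 4, φ(9) = 6, φ(10) = 4, φ(11) = 10, φ(12) = 4, φ(13) = 12, φ(14) = 6, φ(15) = 8, φ(16) = 8, φ(17) = 16, φ(18) = 6, φ(19) = 18, φ(20) = 8, φ(21) = 12, φ(22) = 10, φ(23) = 22, φ(24) = 8, φ(25) = 20, φ(26) = 12, φ(27) = 18, φ(28) = 12, φ(29) = 28, φ(30) = 8, φ(31) = 30, φ(32) = 16, φ(33) = 20, φ(34) = 16, φ(35) = 24, φ(36) = 12, φ(37) = 36, φ(38) = 18, φ(39) = 24, φ(40) = 16, φ(41) = 40, φ(42) = 12, φ(43) = 42, φ(44) = 20, φ(45) = 24, φ(46) = 22, φ(47) = 46, φ(48) = 16, φ(49) = 42, φ(50) = 20, φ(51) = 32, φ(52) = 24, φ(53) = 52, φ(54) = 18, φ(55) = 40, φ(56) = 24, φ(57) = 36, φ(58) = 28, φ(59) = 58, φ(60) = 16, φ(61) = 60, φ(62) = 30, φ(63) = 36, φ(64) = 32, φ(65) = 48, φ(66) = 20, φ(67) = 66, φ(68) = 32, φ(69) = 44, φ(70) = 24, φ(71) = 70, φ(72) = 24, φ(73) = 72, φ(74) = 36. Summing all 74 values: 1696. (Average order: Σ_{n ≤ x} φ(n) ~ (3/π²) x². For x = 74, (3/π²)·74² ≈ 1664.50.)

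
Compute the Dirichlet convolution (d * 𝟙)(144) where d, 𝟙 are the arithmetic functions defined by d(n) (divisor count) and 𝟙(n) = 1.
(d * 𝟙)(144) = 90

Divisors of 144: [1, 2, 3, 4, 6, 8, 9, 12, 16, 18, 24, 36, 48, 72, 144]. For each d | 144:
  d = 1: d(1) · 𝟙(144/1) = 1 · 1 = 1
  d = 2: d(2) · 𝟙(144/2) = 2 · 1 = 2
  d = 3: d(3) · 𝟙(144/3) = 2 · 1 = 2
  d = 4: d(4) · 𝟙(144/4) = 3 · 1 = 3
  d = 6: d(6) · 𝟙(144/6) = 4 · 1 = 4
  d = 8: d(8) · 𝟙(144/8) = 4 · 1 = 4
  d = 9: d(9) · 𝟙(144/9) = 3 · 1 = 3
  d = 12: d(12) · 𝟙(144/12) = 6 · 1 = 6
  d = 16: d(16) · 𝟙(144/16) = 5 · 1 = 5
  d = 18: d(18) · 𝟙(144/18) = 6 · 1 = 6
  d = 24: d(24) · 𝟙(144/24) = 8 · 1 = 8
  d = 36: d(36) · 𝟙(144/36) = 9 · 1 = 9
  d = 48: d(48) · 𝟙(144/48) = 10 · 1 = 10
  d = 72: d(72) · 𝟙(144/72) = 12 · 1 = 12
  d = 144: d(144) · 𝟙(144/144) = 15 · 1 = 15
Summing: (d * 𝟙)(144) = 1 + 2 + 2 + 3 + 4 + 4 + 3 + 6 + 5 + 6 + 8 + 9 + 10 + 12 + 15 = 90.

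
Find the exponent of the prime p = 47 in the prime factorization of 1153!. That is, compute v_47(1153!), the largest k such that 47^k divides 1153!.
v_47(1153!) = 24

Legendre's formula: v_p(n!) = Σ_{k ≥ 1} ⌊n / p^k⌋. For p = 47, n = 1153, the terms are:
  ⌊1153/47^1⌋ = ⌊1153/47⌋ = 24
(the next term ⌊1153/47^2⌋ = 0, terminating the sum). Summing: v_47(1153!) = 24 = 24.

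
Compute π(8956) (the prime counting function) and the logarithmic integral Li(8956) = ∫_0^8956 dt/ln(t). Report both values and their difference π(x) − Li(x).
π(8956) = 1113;  Li(8956) ≈ 1132.12;  π(x) − Li(x) ≈ -19.12.

Direct count of primes ≤ 8956 gives π(8956) = 1113. Numerical evaluation of the logarithmic integral gives Li(8956) ≈ 1132.12. The difference π(x) − Li(x) ≈ -19.12 is typically negative for small/moderate x (Li(x) overestimates), though Littlewood's theorem shows this sign changes infinitely often.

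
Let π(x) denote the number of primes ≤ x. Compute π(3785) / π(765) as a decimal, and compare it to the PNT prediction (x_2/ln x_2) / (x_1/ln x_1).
π(3785)/π(765) = 526/135 ≈ 3.8963;  PNT prediction ≈ 3.9875.

π(765) = 135 and π(3785) = 526, so π(3785)/π(765) ≈ 3.8963. The PNT-predicted ratio is (3785/ln(3785)) / (765/ln(765)) ≈ 3.9875. The two agree to within a few percent, as expected.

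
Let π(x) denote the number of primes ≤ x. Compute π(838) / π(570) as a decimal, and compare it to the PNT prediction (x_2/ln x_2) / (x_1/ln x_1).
π(838)/π(570) = 145/104 ≈ 1.3942;  PNT prediction ≈ 1.3860.

π(570) = 104 and π(838) = 145, so π(838)/π(570) ≈ 1.3942. The PNT-predicted ratio is (838/ln(838)) / (570/ln(570)) ≈ 1.3860. The two agree to within a few percent, as expected.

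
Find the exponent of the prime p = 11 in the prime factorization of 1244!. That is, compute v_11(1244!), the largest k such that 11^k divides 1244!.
v_11(1244!) = 123

Legendre's formula: v_p(n!) = Σ_{k ≥ 1} ⌊n / p^k⌋. For p = 11, n = 1244, the terms are:
  ⌊1244/11^1⌋ = ⌊1244/11⌋ = 113
  ⌊1244/11^2⌋ = ⌊1244/121⌋ = 10
(the next term ⌊1244/11^3⌋ = 0, terminating the sum). Summing: v_11(1244!) = 113 + 10 = 123.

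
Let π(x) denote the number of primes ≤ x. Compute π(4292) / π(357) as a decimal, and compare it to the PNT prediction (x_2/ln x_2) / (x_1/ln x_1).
π(4292)/π(357) = 589/71 ≈ 8.2958;  PNT prediction ≈ 8.4481.

π(357) = 71 and π(4292) = 589, so π(4292)/π(357) ≈ 8.2958. The PNT-predicted ratio is (4292/ln(4292)) / (357/ln(357)) ≈ 8.4481. The two agree to within a few percent, as expected.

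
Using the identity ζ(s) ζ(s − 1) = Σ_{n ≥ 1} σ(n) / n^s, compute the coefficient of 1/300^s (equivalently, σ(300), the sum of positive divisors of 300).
σ(300) = 868

In the product (Σ m^0/m^s)(Σ k / k^s) = Σ (Σ_{d | n} d) / n^s, the coefficient of 1/n^s is σ(n) = Σ_{d | n} d. For n = 300, divisors are [1, 2, 3, 4, 5, 6, 10, 12, 15, 20, 25, 30, 50, 60, 75, 100, 150, 300]; summing: σ(300) = 868.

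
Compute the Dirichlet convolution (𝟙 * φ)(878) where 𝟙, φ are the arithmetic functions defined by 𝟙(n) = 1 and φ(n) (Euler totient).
(𝟙 * φ)(878) = 878

Divisors of 878: [1, 2, 439, 878]. For each d | 878:
  d = 1: 𝟙(1) · φ(878/1) = 1 · 438 = 438
  d = 2: 𝟙(2) · φ(878/2) = 1 · 438 = 438
  d = 439: 𝟙(439) · φ(878/439) = 1 · 1 = 1
  d = 878: 𝟙(878) · φ(878/878) = 1 · 1 = 1
Summing: (𝟙 * φ)(878) = 438 + 438 + 1 + 1 = 878.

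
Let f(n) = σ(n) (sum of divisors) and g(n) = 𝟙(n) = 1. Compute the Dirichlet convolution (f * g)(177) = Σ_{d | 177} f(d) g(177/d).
(σ * 𝟙)(177) = 305

Divisors of 177: [1, 3, 59, 177]. For each d | 177:
  d = 1: σ(1) · 𝟙(177/1) = 1 · 1 = 1
  d = 3: σ(3) · 𝟙(177/3) = 4 · 1 = 4
  d = 59: σ(59) · 𝟙(177/59) = 60 · 1 = 60
  d = 177: σ(177) · 𝟙(177/177) = 240 · 1 = 240
Summing: (σ * 𝟙)(177) = 1 + 4 + 60 + 240 = 305.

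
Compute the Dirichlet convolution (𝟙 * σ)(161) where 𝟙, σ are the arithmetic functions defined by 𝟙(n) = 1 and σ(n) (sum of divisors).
(𝟙 * σ)(161) = 225

Divisors of 161: [1, 7, 23, 161]. For each d | 161:
  d = 1: 𝟙(1) · σ(161/1) = 1 · 192 = 192
  d = 7: 𝟙(7) · σ(161/7) = 1 · 24 = 24
  d = 23: 𝟙(23) · σ(161/23) = 1 · 8 = 8
  d = 161: 𝟙(161) · σ(161/161) = 1 · 1 = 1
Summing: (𝟙 * σ)(161) = 192 + 24 + 8 + 1 = 225.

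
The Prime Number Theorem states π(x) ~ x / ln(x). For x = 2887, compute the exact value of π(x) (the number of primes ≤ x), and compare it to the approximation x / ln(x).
π(2887) = 418;  x/ln(x) ≈ 362.33;  relative error ≈ 13.32%.

Directly count primes up to 2887: π(2887) = 418. The PNT approximation gives 2887/ln(2887) ≈ 2887/7.96797 ≈ 362.33. Relative error (π(x) − x/ln(x)) / π(x) ≈ 13.32%; the approximation is known to undercount slightly (Li(x) is a better estimate).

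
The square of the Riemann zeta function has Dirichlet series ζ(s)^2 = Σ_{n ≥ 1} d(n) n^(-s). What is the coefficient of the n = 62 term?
d(62) = 4

ζ(s)^2 = (Σ 1/m^s)(Σ 1/k^s). The coefficient of 1/n^s in the product is the number of ordered pairs (m, k) with mk = n, which equals d(n). For n = 62, divisors are [1, 2, 31, 62], so d(62) = 4.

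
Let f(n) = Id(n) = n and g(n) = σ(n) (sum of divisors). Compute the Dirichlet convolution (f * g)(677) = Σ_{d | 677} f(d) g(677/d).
(Id * σ)(677) = 1355

Divisors of 677: [1, 677]. For each d | 677:
  d = 1: Id(1) · σ(677/1) = 1 · 678 = 678
  d = 677: Id(677) · σ(677/677) = 677 · 1 = 677
Summing: (Id * σ)(677) = 678 + 677 = 1355.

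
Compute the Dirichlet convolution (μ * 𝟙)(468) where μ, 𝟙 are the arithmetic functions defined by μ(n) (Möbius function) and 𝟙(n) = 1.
(μ * 𝟙)(468) = 0

Divisors of 468: [1, 2, 3, 4, 6, 9, 12, 13, 18, 26, 36, 39, 52, 78, 117, 156, 234, 468]. For each d | 468:
  d = 1: μ(1) · 𝟙(468/1) = 1 · 1 = 1
  d = 2: μ(2) · 𝟙(468/2) = -1 · 1 = -1
  d = 3: μ(3) · 𝟙(468/3) = -1 · 1 = -1
  d = 4: μ(4) · 𝟙(468/4) = 0 · 1 = 0
  d = 6: μ(6) · 𝟙(468/6) = 1 · 1 = 1
  d = 9: μ(9) · 𝟙(468/9) = 0 · 1 = 0
  d = 12: μ(12) · 𝟙(468/12) = 0 · 1 = 0
  d = 13: μ(13) · 𝟙(468/13) = -1 · 1 = -1
  d = 18: μ(18) · 𝟙(468/18) = 0 · 1 = 0
  d = 26: μ(26) · 𝟙(468/26) = 1 · 1 = 1
  d = 36: μ(36) · 𝟙(468/36) = 0 · 1 = 0
  d = 39: μ(39) · 𝟙(468/39) = 1 · 1 = 1
  d = 52: μ(52) · 𝟙(468/52) = 0 · 1 = 0
  d = 78: μ(78) · 𝟙(468/78) = -1 · 1 = -1
  d = 117: μ(117) · 𝟙(468/117) = 0 · 1 = 0
  d = 156: μ(156) · 𝟙(468/156) = 0 · 1 = 0
  d = 234: μ(234) · 𝟙(468/234) = 0 · 1 = 0
  d = 468: μ(468) · 𝟙(468/468) = 0 · 1 = 0
Summing: (μ * 𝟙)(468) = 1 + -1 + -1 + 0 + 1 + 0 + 0 + -1 + 0 + 1 + 0 + 1 + 0 + -1 + 0 + 0 + 0 + 0 = 0.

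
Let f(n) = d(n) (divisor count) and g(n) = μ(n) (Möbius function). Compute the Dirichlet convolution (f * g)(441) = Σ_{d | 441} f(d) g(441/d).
(d * μ)(441) = 1

Divisors of 441: [1, 3, 7, 9, 21, 49, 63, 147, 441]. For each d | 441:
  d = 1: d(1) · μ(441/1) = 1 · 0 = 0
  d = 3: d(3) · μ(441/3) = 2 · 0 = 0
  d = 7: d(7) · μ(441/7) = 2 · 0 = 0
  d = 9: d(9) · μ(441/9) = 3 · 0 = 0
  d = 21: d(21) · μ(441/21) = 4 · 1 = 4
  d = 49: d(49) · μ(441/49) = 3 · 0 = 0
  d = 63: d(63) · μ(441/63) = 6 · -1 = -6
  d = 147: d(147) · μ(441/147) = 6 · -1 = -6
  d = 441: d(441) · μ(441/441) = 9 · 1 = 9
Summing: (d * μ)(441) = 0 + 0 + 0 + 0 + 4 + 0 + -6 + -6 + 9 = 1.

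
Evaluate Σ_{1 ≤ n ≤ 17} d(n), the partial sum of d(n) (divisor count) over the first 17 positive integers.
Σ_{n ≤ 17} d(n) = 52

Compute d(n) for each 1 ≤ n ≤ 17: d(1) = 1, d(2) = 2, d(3) = 2, d(4) = 3, d(5) = 2, d(6) = 4, d(7) = 2, d(8) = 4, d(9) = 3, d(10) = 4, d(11) = 2, d(12) = 6, d(13) = 2, d(14) = 4, d(15) = 4, d(16) = 5, d(17) = 2. Summing all 17 values: 52. (Dirichlet's divisor formula: Σ_{n ≤ x} d(n) = x ln(x) + (2γ − 1) x + O(√x). For x = 17, the asymptotic estimate is ≈ 50.79.)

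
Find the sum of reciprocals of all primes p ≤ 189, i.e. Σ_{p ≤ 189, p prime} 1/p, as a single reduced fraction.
Σ 1/p = 10408867916382550633331528920459565913027063402071390584941986323453055203/5397346292805549782720214077673687806275517530364350655459511599582614290

π(189) = 42, so the primes ≤ 189 are [2, 3, 5, 7, 11, 13, 17, 19, 23, 29, 31, 37, 41, 43, 47, 53, 59, 61, 67, 71, 73, 79, 83, 89, 97, 101, 103, 107, 109, 113, 127, 131, 137, 139, 149, 151, 157, 163, 167, 173, 179, 181]. Summing 1/p over these primes: 10408867916382550633331528920459565913027063402071390584941986323453055203/5397346292805549782720214077673687806275517530364350655459511599582614290 ≈ 1.9285. Mertens estimate ln ln(189) + 0.2615 ≈ 1.9182.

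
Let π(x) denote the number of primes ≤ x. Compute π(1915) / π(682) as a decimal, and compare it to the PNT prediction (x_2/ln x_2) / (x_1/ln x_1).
π(1915)/π(682) = 293/123 ≈ 2.3821;  PNT prediction ≈ 2.4243.

π(682) = 123 and π(1915) = 293, so π(1915)/π(682) ≈ 2.3821. The PNT-predicted ratio is (1915/ln(1915)) / (682/ln(682)) ≈ 2.4243. The two agree to within a few percent, as expected.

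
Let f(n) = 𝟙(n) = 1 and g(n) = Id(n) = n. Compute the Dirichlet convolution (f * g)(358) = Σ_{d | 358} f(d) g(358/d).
(𝟙 * Id)(358) = 540

Divisors of 358: [1, 2, 179, 358]. For each d | 358:
  d = 1: 𝟙(1) · Id(358/1) = 1 · 358 = 358
  d = 2: 𝟙(2) · Id(358/2) = 1 · 179 = 179
  d = 179: 𝟙(179) · Id(358/179) = 1 · 2 = 2
  d = 358: 𝟙(358) · Id(358/358) = 1 · 1 = 1
Summing: (𝟙 * Id)(358) = 358 + 179 + 2 + 1 = 540.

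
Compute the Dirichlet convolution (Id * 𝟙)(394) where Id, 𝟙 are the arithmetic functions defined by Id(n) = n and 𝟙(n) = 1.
(Id * 𝟙)(394) = 594

Divisors of 394: [1, 2, 197, 394]. For each d | 394:
  d = 1: Id(1) · 𝟙(394/1) = 1 · 1 = 1
  d = 2: Id(2) · 𝟙(394/2) = 2 · 1 = 2
  d = 197: Id(197) · 𝟙(394/197) = 197 · 1 = 197
  d = 394: Id(394) · 𝟙(394/394) = 394 · 1 = 394
Summing: (Id * 𝟙)(394) = 1 + 2 + 197 + 394 = 594.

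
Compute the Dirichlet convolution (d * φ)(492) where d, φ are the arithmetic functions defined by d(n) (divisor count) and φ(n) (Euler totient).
(d * φ)(492) = 1176

Divisors of 492: [1, 2, 3, 4, 6, 12, 41, 82, 123, 164, 246, 492]. For each d | 492:
  d = 1: d(1) · φ(492/1) = 1 · 160 = 160
  d = 2: d(2) · φ(492/2) = 2 · 80 = 160
  d = 3: d(3) · φ(492/3) = 2 · 80 = 160
  d = 4: d(4) · φ(492/4) = 3 · 80 = 240
  d = 6: d(6) · φ(492/6) = 4 · 40 = 160
  d = 12: d(12) · φ(492/12) = 6 · 40 = 240
  d = 41: d(41) · φ(492/41) = 2 · 4 = 8
  d = 82: d(82) · φ(492/82) = 4 · 2 = 8
  d = 123: d(123) · φ(492/123) = 4 · 2 = 8
  d = 164: d(164) · φ(492/164) = 6 · 2 = 12
  d = 246: d(246) · φ(492/246) = 8 · 1 = 8
  d = 492: d(492) · φ(492/492) = 12 · 1 = 12
Summing: (d * φ)(492) = 160 + 160 + 160 + 240 + 160 + 240 + 8 + 8 + 8 + 12 + 8 + 12 = 1176.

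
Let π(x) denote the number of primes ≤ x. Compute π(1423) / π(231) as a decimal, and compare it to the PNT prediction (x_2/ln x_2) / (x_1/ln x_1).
π(1423)/π(231) = 224/50 ≈ 4.4800;  PNT prediction ≈ 4.6176.

π(231) = 50 and π(1423) = 224, so π(1423)/π(231) ≈ 4.4800. The PNT-predicted ratio is (1423/ln(1423)) / (231/ln(231)) ≈ 4.6176. The two agree to within a few percent, as expected.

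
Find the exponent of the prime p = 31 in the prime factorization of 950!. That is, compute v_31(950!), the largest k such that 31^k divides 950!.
v_31(950!) = 30

Legendre's formula: v_p(n!) = Σ_{k ≥ 1} ⌊n / p^k⌋. For p = 31, n = 950, the terms are:
  ⌊950/31^1⌋ = ⌊950/31⌋ = 30
(the next term ⌊950/31^2⌋ = 0, terminating the sum). Summing: v_31(950!) = 30 = 30.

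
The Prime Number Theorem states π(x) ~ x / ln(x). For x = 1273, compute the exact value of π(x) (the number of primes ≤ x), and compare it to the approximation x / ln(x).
π(1273) = 205;  x/ln(x) ≈ 178.06;  relative error ≈ 13.14%.

Directly count primes up to 1273: π(1273) = 205. The PNT approximation gives 1273/ln(1273) ≈ 1273/7.14913 ≈ 178.06. Relative error (π(x) − x/ln(x)) / π(x) ≈ 13.14%; the approximation is known to undercount slightly (Li(x) is a better estimate).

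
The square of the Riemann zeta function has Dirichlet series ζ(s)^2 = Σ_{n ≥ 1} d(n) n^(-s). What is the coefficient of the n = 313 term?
d(313) = 2

ζ(s)^2 = (Σ 1/m^s)(Σ 1/k^s). The coefficient of 1/n^s in the product is the number of ordered pairs (m, k) with mk = n, which equals d(n). For n = 313, divisors are [1, 313], so d(313) = 2.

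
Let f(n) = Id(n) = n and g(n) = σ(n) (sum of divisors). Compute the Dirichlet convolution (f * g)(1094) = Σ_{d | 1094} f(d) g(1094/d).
(Id * σ)(1094) = 5475

Divisors of 1094: [1, 2, 547, 1094]. For each d | 1094:
  d = 1: Id(1) · σ(1094/1) = 1 · 1644 = 1644
  d = 2: Id(2) · σ(1094/2) = 2 · 548 = 1096
  d = 547: Id(547) · σ(1094/547) = 547 · 3 = 1641
  d = 1094: Id(1094) · σ(1094/1094) = 1094 · 1 = 1094
Summing: (Id * σ)(1094) = 1644 + 1096 + 1641 + 1094 = 5475.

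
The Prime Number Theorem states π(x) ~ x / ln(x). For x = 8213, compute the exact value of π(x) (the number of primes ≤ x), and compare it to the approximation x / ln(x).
π(8213) = 1029;  x/ln(x) ≈ 911.19;  relative error ≈ 11.45%.

Directly count primes up to 8213: π(8213) = 1029. The PNT approximation gives 8213/ln(8213) ≈ 8213/9.01347 ≈ 911.19. Relative error (π(x) − x/ln(x)) / π(x) ≈ 11.45%; the approximation is known to undercount slightly (Li(x) is a better estimate).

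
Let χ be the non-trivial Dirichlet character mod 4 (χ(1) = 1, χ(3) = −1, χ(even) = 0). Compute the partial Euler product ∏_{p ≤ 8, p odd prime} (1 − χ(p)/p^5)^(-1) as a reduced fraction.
∏ = 12762815625/12811998848

The odd primes p ≤ 8 are [3, 5, 7]. For each, χ(p) = 1 if p ≡ 1 mod 4, χ(p) = −1 if p ≡ 3 mod 4. Taking (1 − χ(p)/p^5)^(-1) = p^5/(p^5 − χ(p)): (1 − (-1)/3^5)^(-1) · (1 − (1)/5^5)^(-1) · (1 − (-1)/7^5)^(-1) = 12762815625/12811998848.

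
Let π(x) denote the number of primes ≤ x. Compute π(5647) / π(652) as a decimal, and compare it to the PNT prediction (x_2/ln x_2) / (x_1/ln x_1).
π(5647)/π(652) = 742/118 ≈ 6.2881;  PNT prediction ≈ 6.4967.

π(652) = 118 and π(5647) = 742, so π(5647)/π(652) ≈ 6.2881. The PNT-predicted ratio is (5647/ln(5647)) / (652/ln(652)) ≈ 6.4967. The two agree to within a few percent, as expected.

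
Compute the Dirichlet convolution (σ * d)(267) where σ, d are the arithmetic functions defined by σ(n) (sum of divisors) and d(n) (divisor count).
(σ * d)(267) = 552

Divisors of 267: [1, 3, 89, 267]. For each d | 267:
  d = 1: σ(1) · d(267/1) = 1 · 4 = 4
  d = 3: σ(3) · d(267/3) = 4 · 2 = 8
  d = 89: σ(89) · d(267/89) = 90 · 2 = 180
  d = 267: σ(267) · d(267/267) = 360 · 1 = 360
Summing: (σ * d)(267) = 4 + 8 + 180 + 360 = 552.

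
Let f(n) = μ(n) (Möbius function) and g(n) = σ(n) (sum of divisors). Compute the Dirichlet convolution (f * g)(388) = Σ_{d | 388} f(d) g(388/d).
(μ * σ)(388) = 388

Divisors of 388: [1, 2, 4, 97, 194, 388]. For each d | 388:
  d = 1: μ(1) · σ(388/1) = 1 · 686 = 686
  d = 2: μ(2) · σ(388/2) = -1 · 294 = -294
  d = 4: μ(4) · σ(388/4) = 0 · 98 = 0
  d = 97: μ(97) · σ(388/97) = -1 · 7 = -7
  d = 194: μ(194) · σ(388/194) = 1 · 3 = 3
  d = 388: μ(388) · σ(388/388) = 0 · 1 = 0
Summing: (μ * σ)(388) = 686 + -294 + 0 + -7 + 3 + 0 = 388.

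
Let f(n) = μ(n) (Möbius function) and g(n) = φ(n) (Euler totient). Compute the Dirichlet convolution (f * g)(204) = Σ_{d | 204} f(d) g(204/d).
(μ * φ)(204) = 15

Divisors of 204: [1, 2, 3, 4, 6, 12, 17, 34, 51, 68, 102, 204]. For each d | 204:
  d = 1: μ(1) · φ(204/1) = 1 · 64 = 64
  d = 2: μ(2) · φ(204/2) = -1 · 32 = -32
  d = 3: μ(3) · φ(204/3) = -1 · 32 = -32
  d = 4: μ(4) · φ(204/4) = 0 · 32 = 0
  d = 6: μ(6) · φ(204/6) = 1 · 16 = 16
  d = 12: μ(12) · φ(204/12) = 0 · 16 = 0
  d = 17: μ(17) · φ(204/17) = -1 · 4 = -4
  d = 34: μ(34) · φ(204/34) = 1 · 2 = 2
  d = 51: μ(51) · φ(204/51) = 1 · 2 = 2
  d = 68: μ(68) · φ(204/68) = 0 · 2 = 0
  d = 102: μ(102) · φ(204/102) = -1 · 1 = -1
  d = 204: μ(204) · φ(204/204) = 0 · 1 = 0
Summing: (μ * φ)(204) = 64 + -32 + -32 + 0 + 16 + 0 + -4 + 2 + 2 + 0 + -1 + 0 = 15.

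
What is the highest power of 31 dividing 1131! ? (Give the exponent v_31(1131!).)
v_31(1131!) = 37

Legendre's formula: v_p(n!) = Σ_{k ≥ 1} ⌊n / p^k⌋. For p = 31, n = 1131, the terms are:
  ⌊1131/31^1⌋ = ⌊1131/31⌋ = 36
  ⌊1131/31^2⌋ = ⌊1131/961⌋ = 1
(the next term ⌊1131/31^3⌋ = 0, terminating the sum). Summing: v_31(1131!) = 36 + 1 = 37.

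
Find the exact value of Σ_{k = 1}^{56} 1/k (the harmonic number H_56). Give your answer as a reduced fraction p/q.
H_56 = 252476961434436524654789/54749786241679275146400

Direct summation: H_56 = 1 + 1/2 + ... + 1/56. The least common denominator is lcm(1, ..., 56) = 164249358725037825439200; over this denominator the numerator is 164249358725037825439200 + 82124679362518912719600 + 54749786241679275146400 + 41062339681259456359800 + 32849871745007565087840 + 27374893120839637573200 + 23464194103576832205600 + 20531169840629728179900 + 18249928747226425048800 + 16424935872503782543920 + 14931759884094347767200 + 13687446560419818786600 + 12634566055772140418400 + 11732097051788416102800 + 10949957248335855029280 + 10265584920314864089950 + 9661726983825754437600 + 9124964373613212524400 + 8644703090791464496800 + 8212467936251891271960 + 7821398034525610735200 + 7465879942047173883600 + 7141276466305992410400 + 6843723280209909393300 + 6569974349001513017568 + 6317283027886070209200 + 6083309582408808349600 + 5866048525894208051400 + 5663770990518545704800 + 5474978624167927514640 + 5298366410485091143200 + 5132792460157432044975 + 4977253294698115922400 + 4830863491912877218800 + 4692838820715366441120 + 4562482186806606262200 + 4439171857433454741600 + 4322351545395732248400 + 4211522018590713472800 + 4106233968125945635980 + 4006081920122873791200 + 3910699017262805367600 + 3819752528489251754400 + 3732939971023586941800 + 3649985749445285009760 + 3570638233152996205200 + 3494667206915698413600 + 3421861640104954696650 + 3352027729082404600800 + 3284987174500756508784 + 3220575661275251479200 + 3158641513943035104600 + 3099044504245996706400 + 3041654791204404174800 + 2986351976818869553440 + 2933024262947104025700 = 757430884303309573964367, so H_56 = 757430884303309573964367/164249358725037825439200; reducing by gcd(757430884303309573964367, 164249358725037825439200) = 3 gives 252476961434436524654789/54749786241679275146400 ≈ 4.61147. (The PNT-adjacent estimate ln(56) + γ ≈ 4.60257 matches within O(1/n).)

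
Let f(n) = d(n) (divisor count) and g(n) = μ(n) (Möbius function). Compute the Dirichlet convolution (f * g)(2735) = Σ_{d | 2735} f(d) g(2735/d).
(d * μ)(2735) = 1

Divisors of 2735: [1, 5, 547, 2735]. For each d | 2735:
  d = 1: d(1) · μ(2735/1) = 1 · 1 = 1
  d = 5: d(5) · μ(2735/5) = 2 · -1 = -2
  d = 547: d(547) · μ(2735/547) = 2 · -1 = -2
  d = 2735: d(2735) · μ(2735/2735) = 4 · 1 = 4
Summing: (d * μ)(2735) = 1 + -2 + -2 + 4 = 1.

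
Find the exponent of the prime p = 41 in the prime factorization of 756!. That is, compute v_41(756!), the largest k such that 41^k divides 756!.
v_41(756!) = 18

Legendre's formula: v_p(n!) = Σ_{k ≥ 1} ⌊n / p^k⌋. For p = 41, n = 756, the terms are:
  ⌊756/41^1⌋ = ⌊756/41⌋ = 18
(the next term ⌊756/41^2⌋ = 0, terminating the sum). Summing: v_41(756!) = 18 = 18.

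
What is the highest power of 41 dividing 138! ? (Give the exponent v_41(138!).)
v_41(138!) = 3

Legendre's formula: v_p(n!) = Σ_{k ≥ 1} ⌊n / p^k⌋. For p = 41, n = 138, the terms are:
  ⌊138/41^1⌋ = ⌊138/41⌋ = 3
(the next term ⌊138/41^2⌋ = 0, terminating the sum). Summing: v_41(138!) = 3 = 3.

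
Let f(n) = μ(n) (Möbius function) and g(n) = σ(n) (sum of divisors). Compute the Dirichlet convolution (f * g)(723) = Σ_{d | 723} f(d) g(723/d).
(μ * σ)(723) = 723

Divisors of 723: [1, 3, 241, 723]. For each d | 723:
  d = 1: μ(1) · σ(723/1) = 1 · 968 = 968
  d = 3: μ(3) · σ(723/3) = -1 · 242 = -242
  d = 241: μ(241) · σ(723/241) = -1 · 4 = -4
  d = 723: μ(723) · σ(723/723) = 1 · 1 = 1
Summing: (μ * σ)(723) = 968 + -242 + -4 + 1 = 723.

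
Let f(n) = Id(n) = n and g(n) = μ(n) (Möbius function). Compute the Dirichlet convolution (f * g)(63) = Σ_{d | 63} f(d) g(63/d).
(Id * μ)(63) = 36

Divisors of 63: [1, 3, 7, 9, 21, 63]. For each d | 63:
  d = 1: Id(1) · μ(63/1) = 1 · 0 = 0
  d = 3: Id(3) · μ(63/3) = 3 · 1 = 3
  d = 7: Id(7) · μ(63/7) = 7 · 0 = 0
  d = 9: Id(9) · μ(63/9) = 9 · -1 = -9
  d = 21: Id(21) · μ(63/21) = 21 · -1 = -21
  d = 63: Id(63) · μ(63/63) = 63 · 1 = 63
Summing: (Id * μ)(63) = 0 + 3 + 0 + -9 + -21 + 63 = 36.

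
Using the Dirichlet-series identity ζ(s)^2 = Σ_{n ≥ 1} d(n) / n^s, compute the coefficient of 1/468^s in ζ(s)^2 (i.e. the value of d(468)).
d(468) = 18

ζ(s)^2 = (Σ 1/m^s)(Σ 1/k^s). The coefficient of 1/n^s in the product is the number of ordered pairs (m, k) with mk = n, which equals d(n). For n = 468, divisors are [1, 2, 3, 4, 6, 9, 12, 13, 18, 26, 36, 39, 52, 78, 117, 156, 234, 468], so d(468) = 18.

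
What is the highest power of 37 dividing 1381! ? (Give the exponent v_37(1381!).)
v_37(1381!) = 38

Legendre's formula: v_p(n!) = Σ_{k ≥ 1} ⌊n / p^k⌋. For p = 37, n = 1381, the terms are:
  ⌊1381/37^1⌋ = ⌊1381/37⌋ = 37
  ⌊1381/37^2⌋ = ⌊1381/1369⌋ = 1
(the next term ⌊1381/37^3⌋ = 0, terminating the sum). Summing: v_37(1381!) = 37 + 1 = 38.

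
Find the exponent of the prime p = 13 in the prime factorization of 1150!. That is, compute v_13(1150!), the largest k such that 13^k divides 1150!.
v_13(1150!) = 94

Legendre's formula: v_p(n!) = Σ_{k ≥ 1} ⌊n / p^k⌋. For p = 13, n = 1150, the terms are:
  ⌊1150/13^1⌋ = ⌊1150/13⌋ = 88
  ⌊1150/13^2⌋ = ⌊1150/169⌋ = 6
(the next term ⌊1150/13^3⌋ = 0, terminating the sum). Summing: v_13(1150!) = 88 + 6 = 94.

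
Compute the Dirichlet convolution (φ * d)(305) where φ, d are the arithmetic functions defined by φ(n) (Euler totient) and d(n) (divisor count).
(φ * d)(305) = 372

Divisors of 305: [1, 5, 61, 305]. For each d | 305:
  d = 1: φ(1) · d(305/1) = 1 · 4 = 4
  d = 5: φ(5) · d(305/5) = 4 · 2 = 8
  d = 61: φ(61) · d(305/61) = 60 · 2 = 120
  d = 305: φ(305) · d(305/305) = 240 · 1 = 240
Summing: (φ * d)(305) = 4 + 8 + 120 + 240 = 372.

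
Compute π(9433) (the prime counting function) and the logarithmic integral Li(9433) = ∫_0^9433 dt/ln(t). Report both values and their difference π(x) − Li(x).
π(9433) = 1168;  Li(9433) ≈ 1184.38;  π(x) − Li(x) ≈ -16.38.

Direct count of primes ≤ 9433 gives π(9433) = 1168. Numerical evaluation of the logarithmic integral gives Li(9433) ≈ 1184.38. The difference π(x) − Li(x) ≈ -16.38 is typically negative for small/moderate x (Li(x) overestimates), though Littlewood's theorem shows this sign changes infinitely often.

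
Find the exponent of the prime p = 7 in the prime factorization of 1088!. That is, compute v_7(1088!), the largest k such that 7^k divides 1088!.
v_7(1088!) = 180

Legendre's formula: v_p(n!) = Σ_{k ≥ 1} ⌊n / p^k⌋. For p = 7, n = 1088, the terms are:
  ⌊1088/7^1⌋ = ⌊1088/7⌋ = 155
  ⌊1088/7^2⌋ = ⌊1088/49⌋ = 22
  ⌊1088/7^3⌋ = ⌊1088/343⌋ = 3
(the next term ⌊1088/7^4⌋ = 0, terminating the sum). Summing: v_7(1088!) = 155 + 22 + 3 = 180.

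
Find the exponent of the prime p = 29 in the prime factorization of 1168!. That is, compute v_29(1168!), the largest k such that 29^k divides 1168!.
v_29(1168!) = 41

Legendre's formula: v_p(n!) = Σ_{k ≥ 1} ⌊n / p^k⌋. For p = 29, n = 1168, the terms are:
  ⌊1168/29^1⌋ = ⌊1168/29⌋ = 40
  ⌊1168/29^2⌋ = ⌊1168/841⌋ = 1
(the next term ⌊1168/29^3⌋ = 0, terminating the sum). Summing: v_29(1168!) = 40 + 1 = 41.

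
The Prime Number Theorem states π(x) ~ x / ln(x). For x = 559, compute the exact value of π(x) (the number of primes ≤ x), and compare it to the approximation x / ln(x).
π(559) = 102;  x/ln(x) ≈ 88.36;  relative error ≈ 13.37%.

Directly count primes up to 559: π(559) = 102. The PNT approximation gives 559/ln(559) ≈ 559/6.32615 ≈ 88.36. Relative error (π(x) − x/ln(x)) / π(x) ≈ 13.37%; the approximation is known to undercount slightly (Li(x) is a better estimate).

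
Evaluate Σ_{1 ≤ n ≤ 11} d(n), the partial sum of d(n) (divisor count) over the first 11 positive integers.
Σ_{n ≤ 11} d(n) = 29

Compute d(n) for each 1 ≤ n ≤ 11: d(1) = 1, d(2) = 2, d(3) = 2, d(4) = 3, d(5) = 2, d(6) = 4, d(7) = 2, d(8) = 4, d(9) = 3, d(10) = 4, d(11) = 2. Summing all 11 values: 29. (Dirichlet's divisor formula: Σ_{n ≤ x} d(n) = x ln(x) + (2γ − 1) x + O(√x). For x = 11, the asymptotic estimate is ≈ 28.08.)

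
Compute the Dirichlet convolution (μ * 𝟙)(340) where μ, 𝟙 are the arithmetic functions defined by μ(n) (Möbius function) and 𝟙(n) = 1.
(μ * 𝟙)(340) = 0

Divisors of 340: [1, 2, 4, 5, 10, 17, 20, 34, 68, 85, 170, 340]. For each d | 340:
  d = 1: μ(1) · 𝟙(340/1) = 1 · 1 = 1
  d = 2: μ(2) · 𝟙(340/2) = -1 · 1 = -1
  d = 4: μ(4) · 𝟙(340/4) = 0 · 1 = 0
  d = 5: μ(5) · 𝟙(340/5) = -1 · 1 = -1
  d = 10: μ(10) · 𝟙(340/10) = 1 · 1 = 1
  d = 17: μ(17) · 𝟙(340/17) = -1 · 1 = -1
  d = 20: μ(20) · 𝟙(340/20) = 0 · 1 = 0
  d = 34: μ(34) · 𝟙(340/34) = 1 · 1 = 1
  d = 68: μ(68) · 𝟙(340/68) = 0 · 1 = 0
  d = 85: μ(85) · 𝟙(340/85) = 1 · 1 = 1
  d = 170: μ(170) · 𝟙(340/170) = -1 · 1 = -1
  d = 340: μ(340) · 𝟙(340/340) = 0 · 1 = 0
Summing: (μ * 𝟙)(340) = 1 + -1 + 0 + -1 + 1 + -1 + 0 + 1 + 0 + 1 + -1 + 0 = 0.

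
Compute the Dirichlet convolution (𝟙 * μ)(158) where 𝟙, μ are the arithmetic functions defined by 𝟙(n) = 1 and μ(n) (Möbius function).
(𝟙 * μ)(158) = 0

Divisors of 158: [1, 2, 79, 158]. For each d | 158:
  d = 1: 𝟙(1) · μ(158/1) = 1 · 1 = 1
  d = 2: 𝟙(2) · μ(158/2) = 1 · -1 = -1
  d = 79: 𝟙(79) · μ(158/79) = 1 · -1 = -1
  d = 158: 𝟙(158) · μ(158/158) = 1 · 1 = 1
Summing: (𝟙 * μ)(158) = 1 + -1 + -1 + 1 = 0.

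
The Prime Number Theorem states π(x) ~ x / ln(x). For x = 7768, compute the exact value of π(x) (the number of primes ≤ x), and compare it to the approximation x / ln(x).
π(7768) = 985;  x/ln(x) ≈ 867.18;  relative error ≈ 11.96%.

Directly count primes up to 7768: π(7768) = 985. The PNT approximation gives 7768/ln(7768) ≈ 7768/8.95777 ≈ 867.18. Relative error (π(x) − x/ln(x)) / π(x) ≈ 11.96%; the approximation is known to undercount slightly (Li(x) is a better estimate).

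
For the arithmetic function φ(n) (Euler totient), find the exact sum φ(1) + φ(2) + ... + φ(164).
Σ_{n ≤ 164} φ(n) = 8234

Compute φ(n) for each 1 ≤ n ≤ 164: φ(1) = 1, φ(2) = 1, φ(3) = 2, φ(4) = 2, φ(5) = 4, φ(6) = 2, φ(7) = 6, φ(8) = 4, φ(9) = 6, φ(10) = 4, φ(11) = 10, φ(12) = 4, φ(13) = 12, φ(14) = 6, φ(15) = 8, φ(16) = 8, φ(17) = 16, φ(18) = 6, φ(19) = 18, φ(20) = 8, φ(21) = 12, φ(22) = 10, φ(23) = 22, φ(24) = 8, φ(25) = 20, φ(26) = 12, φ(27) = 18, φ(28) = 12, φ(29) = 28, φ(30) = 8, φ(31) = 30, φ(32) = 16, φ(33) = 20, φ(34) = 16, φ(35) = 24, φ(36) = 12, φ(37) = 36, φ(38) = 18, φ(39) = 24, φ(40) = 16, φ(41) = 40, φ(42) = 12, φ(43) = 42, φ(44) = 20, φ(45) = 24, φ(46) = 22, φ(47) = 46, φ(48) = 16, φ(49) = 42, φ(50) = 20, φ(51) = 32, φ(52) = 24, φ(53) = 52, φ(54) = 18, φ(55) = 40, φ(56) = 24, φ(57) = 36, φ(58) = 28, φ(59) = 58, φ(60) = 16, φ(61) = 60, φ(62) = 30, φ(63) = 36, φ(64) = 32, φ(65) = 48, φ(66) = 20, φ(67) = 66, φ(68) = 32, φ(69) = 44, φ(70) = 24, φ(71) = 70, φ(72) = 24, φ(73) = 72, φ(74) = 36, φ(75) = 40, φ(76) = 36, φ(77) = 60, φ(78) = 24, φ(79) = 78, φ(80) = 32, φ(81) = 54, φ(82) = 40, φ(83) = 82, φ(84) = 24, φ(85) = 64, φ(86) = 42, φ(87) = 56, φ(88) = 40, φ(89) = 88, φ(90) = 24, φ(91) = 72, φ(92) = 44, φ(93) = 60, φ(94) = 46, φ(95) = 72, φ(96) = 32, φ(97) = 96, φ(98) = 42, φ(99) = 60, φ(100) = 40, φ(101) = 100, φ(102) = 32, φ(103) = 102, φ(104) = 48, φ(105) = 48, φ(106) = 52, φ(107) = 106, φ(108) = 36, φ(109) = 108, φ(110) = 40, φ(111) = 72, φ(112) = 48, φ(113) = 112, φ(114) = 36, φ(115) = 88, φ(116) = 56, φ(117) = 72, φ(118) = 58, φ(119) = 96, φ(120) = 32, φ(121) = 110, φ(122) = 60, φ(123) = 80, φ(124) = 60, φ(125) = 100, φ(126) = 36, φ(127) = 126, φ(128) = 64, φ(129) = 84, φ(130) = 48, φ(131) = 130, φ(132) = 40, φ(133) = 108, φ(134) = 66, φ(135) = 72, φ(136) = 64, φ(137) = 136, φ(138) = 44, φ(139) = 138, φ(140) = 48, φ(141) = 92, φ(142) = 70, φ(143) = 120, φ(144) = 48, φ(145) = 112, φ(146) = 72, φ(147) = 84, φ(148) = 72, φ(149) = 148, φ(150) = 40, φ(151) = 150, φ(152) = 72, φ(153) = 96, φ(154) = 60, φ(155) = 120, φ(156) = 48, φ(157) = 156, φ(158) = 78, φ(159) = 104, φ(160) = 64, φ(161) = 132, φ(162) = 54, φ(163) = 162, φ(164) = 80. Summing all 164 values: 8234. (Average order: Σ_{n ≤ x} φ(n) ~ (3/π²) x². For x = 164, (3/π²)·164² ≈ 8175.40.)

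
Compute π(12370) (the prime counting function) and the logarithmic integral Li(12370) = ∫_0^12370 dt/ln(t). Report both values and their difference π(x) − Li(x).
π(12370) = 1475;  Li(12370) ≈ 1500.43;  π(x) − Li(x) ≈ -25.43.

Direct count of primes ≤ 12370 gives π(12370) = 1475. Numerical evaluation of the logarithmic integral gives Li(12370) ≈ 1500.43. The difference π(x) − Li(x) ≈ -25.43 is typically negative for small/moderate x (Li(x) overestimates), though Littlewood's theorem shows this sign changes infinitely often.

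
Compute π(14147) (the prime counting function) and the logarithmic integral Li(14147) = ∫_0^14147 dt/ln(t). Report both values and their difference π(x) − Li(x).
π(14147) = 1664;  Li(14147) ≈ 1687.65;  π(x) − Li(x) ≈ -23.65.

Direct count of primes ≤ 14147 gives π(14147) = 1664. Numerical evaluation of the logarithmic integral gives Li(14147) ≈ 1687.65. The difference π(x) − Li(x) ≈ -23.65 is typically negative for small/moderate x (Li(x) overestimates), though Littlewood's theorem shows this sign changes infinitely often.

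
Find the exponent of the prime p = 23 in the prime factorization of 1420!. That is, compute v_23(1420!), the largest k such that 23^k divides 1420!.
v_23(1420!) = 63

Legendre's formula: v_p(n!) = Σ_{k ≥ 1} ⌊n / p^k⌋. For p = 23, n = 1420, the terms are:
  ⌊1420/23^1⌋ = ⌊1420/23⌋ = 61
  ⌊1420/23^2⌋ = ⌊1420/529⌋ = 2
(the next term ⌊1420/23^3⌋ = 0, terminating the sum). Summing: v_23(1420!) = 61 + 2 = 63.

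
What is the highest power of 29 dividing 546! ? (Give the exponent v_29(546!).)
v_29(546!) = 18

Legendre's formula: v_p(n!) = Σ_{k ≥ 1} ⌊n / p^k⌋. For p = 29, n = 546, the terms are:
  ⌊546/29^1⌋ = ⌊546/29⌋ = 18
(the next term ⌊546/29^2⌋ = 0, terminating the sum). Summing: v_29(546!) = 18 = 18.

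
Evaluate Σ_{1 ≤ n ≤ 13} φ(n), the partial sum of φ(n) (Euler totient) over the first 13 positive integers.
Σ_{n ≤ 13} φ(n) = 58

Compute φ(n) for each 1 ≤ n ≤ 13: φ(1) = 1, φ(2) = 1, φ(3) = 2, φ(4) = 2, φ(5) = 4, φ(6) = 2, φ(7) = 6, φ(8) = 4, φ(9) = 6, φ(10) = 4, φ(11) = 10, φ(12) = 4, φ(13) = 12. Summing all 13 values: 58. (Average order: Σ_{n ≤ x} φ(n) ~ (3/π²) x². For x = 13, (3/π²)·13² ≈ 51.37.)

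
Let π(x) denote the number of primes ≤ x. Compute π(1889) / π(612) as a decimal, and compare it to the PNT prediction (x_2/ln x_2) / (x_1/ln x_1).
π(1889)/π(612) = 290/111 ≈ 2.6126;  PNT prediction ≈ 2.6255.

π(612) = 111 and π(1889) = 290, so π(1889)/π(612) ≈ 2.6126. The PNT-predicted ratio is (1889/ln(1889)) / (612/ln(612)) ≈ 2.6255. The two agree to within a few percent, as expected.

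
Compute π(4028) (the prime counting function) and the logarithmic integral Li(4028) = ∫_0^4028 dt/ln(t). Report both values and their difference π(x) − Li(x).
π(4028) = 557;  Li(4028) ≈ 568.74;  π(x) − Li(x) ≈ -11.74.

Direct count of primes ≤ 4028 gives π(4028) = 557. Numerical evaluation of the logarithmic integral gives Li(4028) ≈ 568.74. The difference π(x) − Li(x) ≈ -11.74 is typically negative for small/moderate x (Li(x) overestimates), though Littlewood's theorem shows this sign changes infinitely often.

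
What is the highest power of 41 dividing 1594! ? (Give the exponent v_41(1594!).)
v_41(1594!) = 38

Legendre's formula: v_p(n!) = Σ_{k ≥ 1} ⌊n / p^k⌋. For p = 41, n = 1594, the terms are:
  ⌊1594/41^1⌋ = ⌊1594/41⌋ = 38
(the next term ⌊1594/41^2⌋ = 0, terminating the sum). Summing: v_41(1594!) = 38 = 38.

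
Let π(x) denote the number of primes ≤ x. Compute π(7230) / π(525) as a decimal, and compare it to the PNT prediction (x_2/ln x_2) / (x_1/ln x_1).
π(7230)/π(525) = 924/99 ≈ 9.3333;  PNT prediction ≈ 9.7070.

π(525) = 99 and π(7230) = 924, so π(7230)/π(525) ≈ 9.3333. The PNT-predicted ratio is (7230/ln(7230)) / (525/ln(525)) ≈ 9.7070. The two agree to within a few percent, as expected.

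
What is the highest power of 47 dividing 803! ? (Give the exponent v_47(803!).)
v_47(803!) = 17

Legendre's formula: v_p(n!) = Σ_{k ≥ 1} ⌊n / p^k⌋. For p = 47, n = 803, the terms are:
  ⌊803/47^1⌋ = ⌊803/47⌋ = 17
(the next term ⌊803/47^2⌋ = 0, terminating the sum). Summing: v_47(803!) = 17 = 17.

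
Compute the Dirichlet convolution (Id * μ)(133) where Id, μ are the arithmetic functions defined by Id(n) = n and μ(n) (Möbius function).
(Id * μ)(133) = 108

Divisors of 133: [1, 7, 19, 133]. For each d | 133:
  d = 1: Id(1) · μ(133/1) = 1 · 1 = 1
  d = 7: Id(7) · μ(133/7) = 7 · -1 = -7
  d = 19: Id(19) · μ(133/19) = 19 · -1 = -19
  d = 133: Id(133) · μ(133/133) = 133 · 1 = 133
Summing: (Id * μ)(133) = 1 + -7 + -19 + 133 = 108.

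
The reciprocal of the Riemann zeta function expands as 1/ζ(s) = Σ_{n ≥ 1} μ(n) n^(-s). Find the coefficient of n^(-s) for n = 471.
μ(471) = 1

Factor n = 471 = 3 · 157. μ(n) = 0 if any exponent ≥ 2 (not squarefree); otherwise μ(n) = (−1)^{ω(n)} where ω(n) is the number of distinct prime factors. Applying: μ(471) = 1.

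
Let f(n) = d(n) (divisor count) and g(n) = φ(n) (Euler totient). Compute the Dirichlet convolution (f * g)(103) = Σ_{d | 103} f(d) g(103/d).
(d * φ)(103) = 104

Divisors of 103: [1, 103]. For each d | 103:
  d = 1: d(1) · φ(103/1) = 1 · 102 = 102
  d = 103: d(103) · φ(103/103) = 2 · 1 = 2
Summing: (d * φ)(103) = 102 + 2 = 104.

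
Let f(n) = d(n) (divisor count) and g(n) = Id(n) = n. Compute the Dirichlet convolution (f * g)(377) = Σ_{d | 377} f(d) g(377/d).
(d * Id)(377) = 465

Divisors of 377: [1, 13, 29, 377]. For each d | 377:
  d = 1: d(1) · Id(377/1) = 1 · 377 = 377
  d = 13: d(13) · Id(377/13) = 2 · 29 = 58
  d = 29: d(29) · Id(377/29) = 2 · 13 = 26
  d = 377: d(377) · Id(377/377) = 4 · 1 = 4
Summing: (d * Id)(377) = 377 + 58 + 26 + 4 = 465.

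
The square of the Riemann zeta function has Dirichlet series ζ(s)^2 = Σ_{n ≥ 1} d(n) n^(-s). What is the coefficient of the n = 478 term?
d(478) = 4

ζ(s)^2 = (Σ 1/m^s)(Σ 1/k^s). The coefficient of 1/n^s in the product is the number of ordered pairs (m, k) with mk = n, which equals d(n). For n = 478, divisors are [1, 2, 239, 478], so d(478) = 4.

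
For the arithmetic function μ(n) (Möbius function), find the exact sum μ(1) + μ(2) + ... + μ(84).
Σ_{n ≤ 84} μ(n) = -4

Compute μ(n) for each 1 ≤ n ≤ 84: μ(1) = 1, μ(2) = -1, μ(3) = -1, μ(4) = 0, μ(5) = -1, μ(6) = 1, μ(7) = -1, μ(8) = 0, μ(9) = 0, μ(10) = 1, μ(11) = -1, μ(12) = 0, μ(13) = -1, μ(14) = 1, μ(15) = 1, μ(16) = 0, μ(17) = -1, μ(18) = 0, μ(19) = -1, μ(20) = 0, μ(21) = 1, μ(22) = 1, μ(23) = -1, μ(24) = 0, μ(25) = 0, μ(26) = 1, μ(27) = 0, μ(28) = 0, μ(29) = -1, μ(30) = -1, μ(31) = -1, μ(32) = 0, μ(33) = 1, μ(34) = 1, μ(35) = 1, μ(36) = 0, μ(37) = -1, μ(38) = 1, μ(39) = 1, μ(40) = 0, μ(41) = -1, μ(42) = -1, μ(43) = -1, μ(44) = 0, μ(45) = 0, μ(46) = 1, μ(47) = -1, μ(48) = 0, μ(49) = 0, μ(50) = 0, μ(51) = 1, μ(52) = 0, μ(53) = -1, μ(54) = 0, μ(55) = 1, μ(56) = 0, μ(57) = 1, μ(58) = 1, μ(59) = -1, μ(60) = 0, μ(61) = -1, μ(62) = 1, μ(63) = 0, μ(64) = 0, μ(65) = 1, μ(66) = -1, μ(67) = -1, μ(68) = 0, μ(69) = 1, μ(70) = -1, μ(71) = -1, μ(72) = 0, μ(73) = -1, μ(74) = 1, μ(75) = 0, μ(76) = 0, μ(77) = 1, μ(78) = -1, μ(79) = -1, μ(80) = 0, μ(81) = 0, μ(82) = 1, μ(83) = -1, μ(84) = 0. Summing all 84 values: -4. (Mertens function M(x) = Σ_{n ≤ x} μ(n); on average M(x) should be small (PNT ⟺ M(x) = o(x)).)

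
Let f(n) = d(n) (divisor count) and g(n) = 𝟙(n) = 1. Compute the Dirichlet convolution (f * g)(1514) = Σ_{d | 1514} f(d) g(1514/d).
(d * 𝟙)(1514) = 9

Divisors of 1514: [1, 2, 757, 1514]. For each d | 1514:
  d = 1: d(1) · 𝟙(1514/1) = 1 · 1 = 1
  d = 2: d(2) · 𝟙(1514/2) = 2 · 1 = 2
  d = 757: d(757) · 𝟙(1514/757) = 2 · 1 = 2
  d = 1514: d(1514) · 𝟙(1514/1514) = 4 · 1 = 4
Summing: (d * 𝟙)(1514) = 1 + 2 + 2 + 4 = 9.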